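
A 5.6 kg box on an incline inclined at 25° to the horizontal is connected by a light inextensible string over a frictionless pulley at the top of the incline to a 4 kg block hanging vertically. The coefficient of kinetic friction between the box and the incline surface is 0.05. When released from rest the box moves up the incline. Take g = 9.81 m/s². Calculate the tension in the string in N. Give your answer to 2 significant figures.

34 N

For the box on the incline: the weight component along the slope is m₁g sin 25° = 5.6 × 9.81 × 0.4226 = 23.216 N and the normal force is N = m₁g cos 25° = 49.789 N.
Kinetic friction opposes the box's motion up the incline: f = μN = 0.05 × 49.789 = 2.489 N acting down the slope.
Newton's second law for the box (up-slope positive): T − 23.216 − 2.489 = 5.6 a. For the hanging block (downward positive): 4 × 9.81 − T = 4 a.
Adding the two equations eliminates T: 13.535 = 9.6 a, so a = 1.4099 m/s².
Then from the hanging block's equation, T = 4 × (9.81 − 1.4099) = 33.600 N.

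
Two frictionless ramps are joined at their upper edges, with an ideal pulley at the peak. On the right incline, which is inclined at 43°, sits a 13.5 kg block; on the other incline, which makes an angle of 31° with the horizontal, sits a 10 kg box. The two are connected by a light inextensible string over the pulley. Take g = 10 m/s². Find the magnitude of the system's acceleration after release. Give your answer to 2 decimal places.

Resolve each weight along its own incline: the 13.5 kg mass has component 13.5 × 10 × sin 43° = 92.070 N down its slope, and the 10 kg mass has 10 × 10 × sin 31° = 51.504 N down its slope.
The 13.5 kg side's 92.070 N exceeds the other side's 51.504 N, so that mass slides down and the 10 kg mass slides up. Taking that direction as positive, Newton's second law for the whole system gives 92.070 − 51.504 = (13.5 + 10) a, so a = 40.566 / 23.5 = 1.7262 m/s².

1.73 m/s²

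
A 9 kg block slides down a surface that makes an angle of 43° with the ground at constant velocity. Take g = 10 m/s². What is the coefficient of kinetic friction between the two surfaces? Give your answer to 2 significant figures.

At constant velocity the net force along the incline is zero: mg sin 43° = μ mg cos 43°.
So μ = tan 43° = 0.6820 / 0.7314 = 0.9325.

0.93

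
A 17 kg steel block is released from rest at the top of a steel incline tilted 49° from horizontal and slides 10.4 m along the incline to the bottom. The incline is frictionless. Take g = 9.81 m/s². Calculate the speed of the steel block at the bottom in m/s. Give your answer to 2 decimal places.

12.41 m/s

The weight component along the incline is mg sin 49° = 125.863 N and the normal force is N = mg cos 49° = 109.411 N.
With no friction, a = g sin 49° = 7.4037 m/s².
Starting from rest over a distance of 10.4 m, v² = 2aL = 2 × 7.4037 × 10.4 = 153.9970, so v = 12.4096 m/s.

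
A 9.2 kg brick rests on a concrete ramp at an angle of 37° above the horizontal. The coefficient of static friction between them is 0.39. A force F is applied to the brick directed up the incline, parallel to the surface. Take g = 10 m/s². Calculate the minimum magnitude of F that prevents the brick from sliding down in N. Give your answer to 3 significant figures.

26.7 N

The normal force is N = mg cos 37° = 73.474 N. With F at its minimum the brick is on the verge of sliding down, so static friction is at its maximum μ_s N = 0.39 × 73.474 = 28.655 N and acts up the slope.
Equilibrium along the incline: F + μ_s N = mg sin 37°, so F = 55.367 − 28.655 = 26.712 N.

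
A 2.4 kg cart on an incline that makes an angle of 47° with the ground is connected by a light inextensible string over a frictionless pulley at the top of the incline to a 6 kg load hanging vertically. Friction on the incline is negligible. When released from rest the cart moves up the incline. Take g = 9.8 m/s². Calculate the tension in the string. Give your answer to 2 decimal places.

29.09 N

For the cart on the incline: the weight component along the slope is m₁g sin 47° = 2.4 × 9.8 × 0.7314 = 17.203 N and the normal force is N = m₁g cos 47° = 16.041 N.
Newton's second law for the cart (up-slope positive): T − 17.203 = 2.4 a. For the hanging load (downward positive): 6 × 9.8 − T = 6 a.
Adding the two equations eliminates T: 41.597 = 8.4 a, so a = 4.9520 m/s².
Then from the hanging load's equation, T = 6 × (9.8 − 4.9520) = 29.088 N.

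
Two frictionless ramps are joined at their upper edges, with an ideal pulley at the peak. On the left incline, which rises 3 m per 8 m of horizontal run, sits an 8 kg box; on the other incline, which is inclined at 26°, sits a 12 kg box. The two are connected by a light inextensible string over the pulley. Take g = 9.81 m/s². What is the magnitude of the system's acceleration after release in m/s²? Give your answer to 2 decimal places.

Resolve each weight along its own incline: the 8 kg mass has component 8 × 9.81 × sin 20.56° = 27.556 N down its slope, and the 12 kg mass has 12 × 9.81 × sin 26° = 51.605 N down its slope.
The 12 kg side's 51.605 N exceeds the other side's 27.556 N, so that mass slides down and the 8 kg mass slides up. Taking that direction as positive, Newton's second law for the whole system gives 51.605 − 27.556 = (8 + 12) a, so a = 24.049 / 20 = 1.2025 m/s².

1.20 m/s²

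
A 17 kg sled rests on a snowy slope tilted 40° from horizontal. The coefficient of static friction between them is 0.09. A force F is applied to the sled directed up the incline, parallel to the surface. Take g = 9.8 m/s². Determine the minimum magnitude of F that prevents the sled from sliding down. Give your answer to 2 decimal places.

The normal force is N = mg cos 40° = 127.623 N. With F at its minimum the sled is on the verge of sliding down, so static friction is at its maximum μ_s N = 0.09 × 127.623 = 11.486 N and acts up the slope.
Equilibrium along the incline: F + μ_s N = mg sin 40°, so F = 107.088 − 11.486 = 95.602 N.

95.60 N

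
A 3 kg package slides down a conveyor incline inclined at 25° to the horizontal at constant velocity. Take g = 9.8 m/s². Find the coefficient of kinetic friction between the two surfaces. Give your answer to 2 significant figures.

At constant velocity the net force along the incline is zero: mg sin 25° = μ mg cos 25°.
So μ = tan 25° = 0.4226 / 0.9063 = 0.4663.

0.47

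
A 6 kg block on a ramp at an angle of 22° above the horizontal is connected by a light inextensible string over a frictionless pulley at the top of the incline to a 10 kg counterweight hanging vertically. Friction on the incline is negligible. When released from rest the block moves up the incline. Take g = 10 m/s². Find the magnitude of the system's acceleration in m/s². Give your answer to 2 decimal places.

For the block on the incline: the weight component along the slope is m₁g sin 22° = 6 × 10 × 0.3746 = 22.476 N and the normal force is N = m₁g cos 22° = 55.631 N.
Newton's second law for the block (up-slope positive): T − 22.476 = 6 a. For the hanging counterweight (downward positive): 10 × 10 − T = 10 a.
Adding the two equations eliminates T: 77.524 = 16 a, so a = 4.8453 m/s².

4.85 m/s²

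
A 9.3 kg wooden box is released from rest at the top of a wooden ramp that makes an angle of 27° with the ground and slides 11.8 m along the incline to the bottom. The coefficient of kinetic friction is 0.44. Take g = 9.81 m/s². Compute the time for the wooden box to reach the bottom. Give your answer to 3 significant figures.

6.23 s

The weight component along the incline is mg sin 27° = 41.419 N and the normal force is N = mg cos 27° = 81.289 N.
Friction up the slope is f = μN = 0.44 × 81.289 = 35.767 N, so the net downslope force is 41.419 − 35.767 = 5.652 N and a = 5.652 / 9.3 = 0.6077 m/s².
Starting from rest, L = ½at², so t = √(2L/a) = √(2 × 11.8 / 0.6077) = 6.2318 s.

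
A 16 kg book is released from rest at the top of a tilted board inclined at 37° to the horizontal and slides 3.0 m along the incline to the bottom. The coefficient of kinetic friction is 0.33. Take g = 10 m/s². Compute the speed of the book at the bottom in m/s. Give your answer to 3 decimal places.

The weight component along the incline is mg sin 37° = 96.290 N and the normal force is N = mg cos 37° = 127.782 N.
Friction up the slope is f = μN = 0.33 × 127.782 = 42.168 N, so the net downslope force is 96.290 − 42.168 = 54.122 N and a = 54.122 / 16 = 3.3826 m/s².
Starting from rest over a distance of 3.0 m, v² = 2aL = 2 × 3.3826 × 3.0 = 20.2956, so v = 4.5051 m/s.

4.505 m/s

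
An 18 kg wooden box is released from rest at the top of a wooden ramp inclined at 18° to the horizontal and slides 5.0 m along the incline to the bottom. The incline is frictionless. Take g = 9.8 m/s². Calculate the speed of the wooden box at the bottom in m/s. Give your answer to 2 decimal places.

The weight component along the incline is mg sin 18° = 54.511 N and the normal force is N = mg cos 18° = 167.766 N.
With no friction, a = g sin 18° = 3.0284 m/s².
Starting from rest over a distance of 5.0 m, v² = 2aL = 2 × 3.0284 × 5.0 = 30.2840, so v = 5.5031 m/s.

5.50 m/s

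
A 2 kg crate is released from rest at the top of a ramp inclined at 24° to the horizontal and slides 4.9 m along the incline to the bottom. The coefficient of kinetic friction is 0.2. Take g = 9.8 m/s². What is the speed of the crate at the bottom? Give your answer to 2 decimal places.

4.64 m/s

The weight component along the incline is mg sin 24° = 7.972 N and the normal force is N = mg cos 24° = 17.905 N.
Friction up the slope is f = μN = 0.2 × 17.905 = 3.581 N, so the net downslope force is 7.972 − 3.581 = 4.391 N and a = 4.391 / 2 = 2.1955 m/s².
Starting from rest over a distance of 4.9 m, v² = 2aL = 2 × 2.1955 × 4.9 = 21.5159, so v = 4.6385 m/s.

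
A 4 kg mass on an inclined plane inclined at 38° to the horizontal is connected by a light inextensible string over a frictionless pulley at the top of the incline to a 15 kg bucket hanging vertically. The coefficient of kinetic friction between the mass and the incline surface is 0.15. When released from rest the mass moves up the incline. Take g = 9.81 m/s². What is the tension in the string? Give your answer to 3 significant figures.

53.7 N

For the mass on the incline: the weight component along the slope is m₁g sin 38° = 4 × 9.81 × 0.6157 = 24.160 N and the normal force is N = m₁g cos 38° = 30.922 N.
Kinetic friction opposes the mass's motion up the incline: f = μN = 0.15 × 30.922 = 4.638 N acting down the slope.
Newton's second law for the mass (up-slope positive): T − 24.160 − 4.638 = 4 a. For the hanging bucket (downward positive): 15 × 9.81 − T = 15 a.
Adding the two equations eliminates T: 118.352 = 19 a, so a = 6.2291 m/s².
Then from the hanging bucket's equation, T = 15 × (9.81 − 6.2291) = 53.714 N.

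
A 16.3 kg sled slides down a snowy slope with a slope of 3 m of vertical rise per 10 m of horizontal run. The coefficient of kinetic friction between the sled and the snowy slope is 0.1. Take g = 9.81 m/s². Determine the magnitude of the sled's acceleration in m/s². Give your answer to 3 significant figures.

1.88 m/s²

Resolving the weight along the incline: the component pulling the sled down the slope is mg sin 16.70° = 16.3 × 9.81 × 0.2873 = 45.940 N, and the normal force is N = mg cos 16.70° = 16.3 × 9.81 × 0.9578 = 153.155 N.
Kinetic friction acts up the slope with magnitude f = μN = 0.1 × 153.155 = 15.316 N.
Net force along the incline is 45.940 − 15.316 = 30.624 N, so a = 30.624 / 16.3 = 1.8788 m/s².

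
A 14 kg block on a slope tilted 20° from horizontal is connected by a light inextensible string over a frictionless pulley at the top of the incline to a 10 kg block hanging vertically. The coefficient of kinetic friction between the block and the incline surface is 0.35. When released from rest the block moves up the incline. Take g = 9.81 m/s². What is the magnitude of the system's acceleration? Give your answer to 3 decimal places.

0.248 m/s²

For the block on the incline: the weight component along the slope is m₁g sin 20° = 14 × 9.81 × 0.3420 = 46.970 N and the normal force is N = m₁g cos 20° = 129.057 N.
Kinetic friction opposes the block's motion up the incline: f = μN = 0.35 × 129.057 = 45.170 N acting down the slope.
Newton's second law for the block (up-slope positive): T − 46.970 − 45.170 = 14 a. For the hanging block (downward positive): 10 × 9.81 − T = 10 a.
Adding the two equations eliminates T: 5.960 = 24 a, so a = 0.2483 m/s².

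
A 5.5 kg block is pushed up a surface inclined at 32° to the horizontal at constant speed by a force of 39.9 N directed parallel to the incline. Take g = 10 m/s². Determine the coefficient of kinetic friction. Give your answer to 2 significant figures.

0.23

At constant speed ΣF = 0 along the incline. The applied 39.9 N acts up the slope; the weight component mg sin 32° = 29.146 N and kinetic friction μN both act down the slope.
So 39.9 = 29.146 + μ × 46.643, giving μ = (39.9 − 29.146) / 46.643 = 0.2306.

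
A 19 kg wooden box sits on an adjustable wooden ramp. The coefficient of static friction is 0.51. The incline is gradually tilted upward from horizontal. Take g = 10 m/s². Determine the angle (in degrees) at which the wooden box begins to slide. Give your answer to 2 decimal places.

At the threshold of sliding, static friction is at its maximum μ_s N and exactly balances the weight component along the incline: mg sin θ = μ_s mg cos θ.
Hence tan θ = μ_s = 0.51, so θ = arctan(0.51) = 27.0216°.

27.02°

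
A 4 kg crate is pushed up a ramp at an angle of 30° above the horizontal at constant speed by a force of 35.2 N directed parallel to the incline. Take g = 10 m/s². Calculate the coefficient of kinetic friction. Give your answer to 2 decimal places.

0.44

At constant speed ΣF = 0 along the incline. The applied 35.2 N acts up the slope; the weight component mg sin 30° = 20.000 N and kinetic friction μN both act down the slope.
So 35.2 = 20.000 + μ × 34.641, giving μ = (35.2 − 20.000) / 34.641 = 0.4388.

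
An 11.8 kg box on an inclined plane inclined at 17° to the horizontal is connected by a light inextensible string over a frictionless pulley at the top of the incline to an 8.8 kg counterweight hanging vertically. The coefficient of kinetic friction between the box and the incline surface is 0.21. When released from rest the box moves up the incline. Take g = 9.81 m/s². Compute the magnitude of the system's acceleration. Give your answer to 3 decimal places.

For the box on the incline: the weight component along the slope is m₁g sin 17° = 11.8 × 9.81 × 0.2924 = 33.848 N and the normal force is N = m₁g cos 17° = 110.700 N.
Kinetic friction opposes the box's motion up the incline: f = μN = 0.21 × 110.700 = 23.247 N acting down the slope.
Newton's second law for the box (up-slope positive): T − 33.848 − 23.247 = 11.8 a. For the hanging counterweight (downward positive): 8.8 × 9.81 − T = 8.8 a.
Adding the two equations eliminates T: 29.233 = 20.6 a, so a = 1.4191 m/s².

1.419 m/s²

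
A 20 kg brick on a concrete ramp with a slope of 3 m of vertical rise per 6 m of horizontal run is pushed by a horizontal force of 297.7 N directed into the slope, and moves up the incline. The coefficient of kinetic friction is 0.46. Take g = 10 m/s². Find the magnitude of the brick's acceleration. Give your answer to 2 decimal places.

The horizontal push has components F cos 26.57° = 297.7 × 0.8944 = 266.263 N up the incline and F sin 26.57° = 297.7 × 0.4472 = 133.131 N pressing into the surface.
The normal force is therefore N = mg cos 26.57° + F sin 26.57° = 178.880 + 133.131 = 312.011 N, and kinetic friction down the slope is μN = 0.46 × 312.011 = 143.525 N.
Along the incline: F cos 26.57° − mg sin 26.57° − μN = ma, so 266.263 − 89.440 − 143.525 = 20 a, giving a = 1.6649 m/s².

1.66 m/s²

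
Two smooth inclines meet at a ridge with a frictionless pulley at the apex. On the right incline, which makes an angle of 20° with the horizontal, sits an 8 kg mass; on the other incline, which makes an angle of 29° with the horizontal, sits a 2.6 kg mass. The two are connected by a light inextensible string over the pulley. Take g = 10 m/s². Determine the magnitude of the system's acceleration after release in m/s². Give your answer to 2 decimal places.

Resolve each weight along its own incline: the 8 kg mass has component 8 × 10 × sin 20° = 27.362 N down its slope, and the 2.6 kg mass has 2.6 × 10 × sin 29° = 12.605 N down its slope.
The 8 kg side's 27.362 N exceeds the other side's 12.605 N, so that mass slides down and the 2.6 kg mass slides up. Taking that direction as positive, Newton's second law for the whole system gives 27.362 − 12.605 = (8 + 2.6) a, so a = 14.757 / 10.6 = 1.3922 m/s².

1.39 m/s²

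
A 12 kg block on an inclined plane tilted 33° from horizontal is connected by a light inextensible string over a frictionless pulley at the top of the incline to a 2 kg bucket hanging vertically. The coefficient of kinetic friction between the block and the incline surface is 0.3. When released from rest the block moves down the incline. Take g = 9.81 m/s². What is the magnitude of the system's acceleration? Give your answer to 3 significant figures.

For the block on the incline: the weight component along the slope is m₁g sin 33° = 12 × 9.81 × 0.5446 = 64.110 N and the normal force is N = m₁g cos 33° = 98.728 N.
Kinetic friction opposes the block's motion down the incline: f = μN = 0.3 × 98.728 = 29.618 N acting up the slope.
Newton's second law for the block (down-slope positive): 64.110 − 29.618 − T = 12 a. For the hanging bucket (upward positive): T − 2 × 9.81 = 2 a.
Adding the two equations eliminates T: 14.872 = 14 a, so a = 1.0623 m/s².

1.06 m/s²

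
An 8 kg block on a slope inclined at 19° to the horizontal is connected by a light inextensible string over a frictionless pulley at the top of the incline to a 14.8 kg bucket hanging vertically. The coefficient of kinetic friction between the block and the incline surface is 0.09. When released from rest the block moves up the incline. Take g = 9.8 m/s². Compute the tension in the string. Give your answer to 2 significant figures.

For the block on the incline: the weight component along the slope is m₁g sin 19° = 8 × 9.8 × 0.3256 = 25.527 N and the normal force is N = m₁g cos 19° = 74.129 N.
Kinetic friction opposes the block's motion up the incline: f = μN = 0.09 × 74.129 = 6.672 N acting down the slope.
Newton's second law for the block (up-slope positive): T − 25.527 − 6.672 = 8 a. For the hanging bucket (downward positive): 14.8 × 9.8 − T = 14.8 a.
Adding the two equations eliminates T: 112.841 = 22.8 a, so a = 4.9492 m/s².
Then from the hanging bucket's equation, T = 14.8 × (9.8 − 4.9492) = 71.792 N.

72 N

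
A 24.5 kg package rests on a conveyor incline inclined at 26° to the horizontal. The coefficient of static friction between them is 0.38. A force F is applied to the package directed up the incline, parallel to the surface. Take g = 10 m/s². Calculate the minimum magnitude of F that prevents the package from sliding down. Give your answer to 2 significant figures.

24 N

The normal force is N = mg cos 26° = 220.205 N. With F at its minimum the package is on the verge of sliding down, so static friction is at its maximum μ_s N = 0.38 × 220.205 = 83.678 N and acts up the slope.
Equilibrium along the incline: F + μ_s N = mg sin 26°, so F = 107.401 − 83.678 = 23.723 N.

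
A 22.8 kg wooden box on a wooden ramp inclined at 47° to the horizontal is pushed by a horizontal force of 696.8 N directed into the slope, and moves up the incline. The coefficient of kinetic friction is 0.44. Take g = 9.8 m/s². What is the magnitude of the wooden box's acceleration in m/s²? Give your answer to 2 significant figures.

The horizontal push has components F cos 47° = 696.8 × 0.6820 = 475.218 N up the incline and F sin 47° = 696.8 × 0.7314 = 509.640 N pressing into the surface.
The normal force is therefore N = mg cos 47° + F sin 47° = 152.386 + 509.640 = 662.026 N, and kinetic friction down the slope is μN = 0.44 × 662.026 = 291.291 N.
Along the incline: F cos 47° − mg sin 47° − μN = ma, so 475.218 − 163.424 − 291.291 = 22.8 a, giving a = 0.8993 m/s².

0.90 m/s²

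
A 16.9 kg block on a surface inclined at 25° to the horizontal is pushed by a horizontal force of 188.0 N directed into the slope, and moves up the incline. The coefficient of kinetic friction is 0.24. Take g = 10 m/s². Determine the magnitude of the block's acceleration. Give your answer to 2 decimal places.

2.55 m/s²

The horizontal push has components F cos 25° = 188.0 × 0.9063 = 170.384 N up the incline and F sin 25° = 188.0 × 0.4226 = 79.449 N pressing into the surface.
The normal force is therefore N = mg cos 25° + F sin 25° = 153.165 + 79.449 = 232.614 N, and kinetic friction down the slope is μN = 0.24 × 232.614 = 55.827 N.
Along the incline: F cos 25° − mg sin 25° − μN = ma, so 170.384 − 71.419 − 55.827 = 16.9 a, giving a = 2.5525 m/s².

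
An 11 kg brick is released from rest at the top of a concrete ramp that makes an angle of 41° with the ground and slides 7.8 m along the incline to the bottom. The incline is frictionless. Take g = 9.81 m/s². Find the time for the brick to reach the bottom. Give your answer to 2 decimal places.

1.56 s

The weight component along the incline is mg sin 41° = 70.795 N and the normal force is N = mg cos 41° = 81.441 N.
With no friction, a = g sin 41° = 6.4359 m/s².
Starting from rest, L = ½at², so t = √(2L/a) = √(2 × 7.8 / 6.4359) = 1.5569 s.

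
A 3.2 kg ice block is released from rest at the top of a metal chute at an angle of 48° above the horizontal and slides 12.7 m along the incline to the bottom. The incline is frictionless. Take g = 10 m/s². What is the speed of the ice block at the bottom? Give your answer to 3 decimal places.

The weight component along the incline is mg sin 48° = 23.781 N and the normal force is N = mg cos 48° = 21.412 N.
With no friction, a = g sin 48° = 7.4314 m/s².
Starting from rest over a distance of 12.7 m, v² = 2aL = 2 × 7.4314 × 12.7 = 188.7576, so v = 13.7389 m/s.

13.739 m/s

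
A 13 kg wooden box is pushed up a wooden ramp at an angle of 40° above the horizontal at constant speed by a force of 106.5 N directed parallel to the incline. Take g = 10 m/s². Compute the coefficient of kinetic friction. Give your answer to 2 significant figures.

0.23

At constant speed ΣF = 0 along the incline. The applied 106.5 N acts up the slope; the weight component mg sin 40° = 83.562 N and kinetic friction μN both act down the slope.
So 106.5 = 83.562 + μ × 99.586, giving μ = (106.5 − 83.562) / 99.586 = 0.2303.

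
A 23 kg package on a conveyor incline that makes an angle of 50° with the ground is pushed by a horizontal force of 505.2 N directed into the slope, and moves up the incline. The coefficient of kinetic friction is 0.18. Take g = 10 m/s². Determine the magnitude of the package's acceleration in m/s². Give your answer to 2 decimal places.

2.27 m/s²

The horizontal push has components F cos 50° = 505.2 × 0.6428 = 324.743 N up the incline and F sin 50° = 505.2 × 0.7660 = 386.983 N pressing into the surface.
The normal force is therefore N = mg cos 50° + F sin 50° = 147.844 + 386.983 = 534.827 N, and kinetic friction down the slope is μN = 0.18 × 534.827 = 96.269 N.
Along the incline: F cos 50° − mg sin 50° − μN = ma, so 324.743 − 176.180 − 96.269 = 23 a, giving a = 2.2737 m/s².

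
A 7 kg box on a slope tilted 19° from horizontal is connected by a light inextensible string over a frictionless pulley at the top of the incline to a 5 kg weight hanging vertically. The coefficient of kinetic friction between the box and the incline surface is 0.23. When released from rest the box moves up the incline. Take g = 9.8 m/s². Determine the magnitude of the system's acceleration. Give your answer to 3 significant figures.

0.979 m/s²

For the box on the incline: the weight component along the slope is m₁g sin 19° = 7 × 9.8 × 0.3256 = 22.336 N and the normal force is N = m₁g cos 19° = 64.863 N.
Kinetic friction opposes the box's motion up the incline: f = μN = 0.23 × 64.863 = 14.918 N acting down the slope.
Newton's second law for the box (up-slope positive): T − 22.336 − 14.918 = 7 a. For the hanging weight (downward positive): 5 × 9.8 − T = 5 a.
Adding the two equations eliminates T: 11.746 = 12 a, so a = 0.9788 m/s².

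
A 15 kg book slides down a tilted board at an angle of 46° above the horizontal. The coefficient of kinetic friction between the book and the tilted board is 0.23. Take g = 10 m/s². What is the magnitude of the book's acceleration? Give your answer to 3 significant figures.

Resolving the weight along the incline: the component pulling the book down the slope is mg sin 46° = 15 × 10 × 0.7193 = 107.895 N, and the normal force is N = mg cos 46° = 15 × 10 × 0.6947 = 104.205 N.
Kinetic friction acts up the slope with magnitude f = μN = 0.23 × 104.205 = 23.967 N.
Net force along the incline is 107.895 − 23.967 = 83.928 N, so a = 83.928 / 15 = 5.5952 m/s².

5.60 m/s²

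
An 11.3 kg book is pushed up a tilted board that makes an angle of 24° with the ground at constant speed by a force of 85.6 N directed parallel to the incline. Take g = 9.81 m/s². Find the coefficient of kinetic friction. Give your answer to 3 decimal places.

At constant speed ΣF = 0 along the incline. The applied 85.6 N acts up the slope; the weight component mg sin 24° = 45.088 N and kinetic friction μN both act down the slope.
So 85.6 = 45.088 + μ × 101.269, giving μ = (85.6 − 45.088) / 101.269 = 0.4000.

0.400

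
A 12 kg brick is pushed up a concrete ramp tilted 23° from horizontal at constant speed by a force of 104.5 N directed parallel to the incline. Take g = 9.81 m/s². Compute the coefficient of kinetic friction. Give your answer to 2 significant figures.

0.54

At constant speed ΣF = 0 along the incline. The applied 104.5 N acts up the slope; the weight component mg sin 23° = 45.997 N and kinetic friction μN both act down the slope.
So 104.5 = 45.997 + μ × 108.362, giving μ = (104.5 − 45.997) / 108.362 = 0.5399.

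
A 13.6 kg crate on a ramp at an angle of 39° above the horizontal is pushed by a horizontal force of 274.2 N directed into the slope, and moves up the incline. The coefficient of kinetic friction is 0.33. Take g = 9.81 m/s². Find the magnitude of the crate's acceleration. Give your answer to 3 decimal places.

2.792 m/s²

The horizontal push has components F cos 39° = 274.2 × 0.7771 = 213.081 N up the incline and F sin 39° = 274.2 × 0.6293 = 172.554 N pressing into the surface.
The normal force is therefore N = mg cos 39° + F sin 39° = 103.678 + 172.554 = 276.232 N, and kinetic friction down the slope is μN = 0.33 × 276.232 = 91.157 N.
Along the incline: F cos 39° − mg sin 39° − μN = ma, so 213.081 − 83.959 − 91.157 = 13.6 a, giving a = 2.7915 m/s².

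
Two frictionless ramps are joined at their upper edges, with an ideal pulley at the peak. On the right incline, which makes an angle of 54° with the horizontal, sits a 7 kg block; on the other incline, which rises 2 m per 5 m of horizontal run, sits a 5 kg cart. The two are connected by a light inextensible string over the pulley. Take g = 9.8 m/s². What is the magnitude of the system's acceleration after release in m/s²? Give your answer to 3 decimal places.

3.108 m/s²

Resolve each weight along its own incline: the 7 kg mass has component 7 × 9.8 × sin 54° = 55.499 N down its slope, and the 5 kg mass has 5 × 9.8 × sin 21.80° = 18.198 N down its slope.
The 7 kg side's 55.499 N exceeds the other side's 18.198 N, so that mass slides down and the 5 kg mass slides up. Taking that direction as positive, Newton's second law for the whole system gives 55.499 − 18.198 = (7 + 5) a, so a = 37.301 / 12 = 3.1084 m/s².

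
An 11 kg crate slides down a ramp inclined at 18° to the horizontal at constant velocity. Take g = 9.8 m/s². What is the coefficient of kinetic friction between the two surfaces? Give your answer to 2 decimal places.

At constant velocity the net force along the incline is zero: mg sin 18° = μ mg cos 18°.
So μ = tan 18° = 0.3090 / 0.9511 = 0.3249.

0.32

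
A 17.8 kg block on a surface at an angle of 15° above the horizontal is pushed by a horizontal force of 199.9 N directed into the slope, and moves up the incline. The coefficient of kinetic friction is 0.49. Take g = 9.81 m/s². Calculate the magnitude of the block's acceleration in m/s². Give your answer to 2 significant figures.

The horizontal push has components F cos 15° = 199.9 × 0.9659 = 193.083 N up the incline and F sin 15° = 199.9 × 0.2588 = 51.734 N pressing into the surface.
The normal force is therefore N = mg cos 15° + F sin 15° = 168.664 + 51.734 = 220.398 N, and kinetic friction down the slope is μN = 0.49 × 220.398 = 107.995 N.
Along the incline: F cos 15° − mg sin 15° − μN = ma, so 193.083 − 45.191 − 107.995 = 17.8 a, giving a = 2.2414 m/s².

2.2 m/s²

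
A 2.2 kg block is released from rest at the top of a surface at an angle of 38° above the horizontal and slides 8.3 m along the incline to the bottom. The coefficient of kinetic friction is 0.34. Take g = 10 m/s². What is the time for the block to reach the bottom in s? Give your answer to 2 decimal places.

2.18 s

The weight component along the incline is mg sin 38° = 13.545 N and the normal force is N = mg cos 38° = 17.336 N.
Friction up the slope is f = μN = 0.34 × 17.336 = 5.894 N, so the net downslope force is 13.545 − 5.894 = 7.651 N and a = 7.651 / 2.2 = 3.4777 m/s².
Starting from rest, L = ½at², so t = √(2L/a) = √(2 × 8.3 / 3.4777) = 2.1848 s.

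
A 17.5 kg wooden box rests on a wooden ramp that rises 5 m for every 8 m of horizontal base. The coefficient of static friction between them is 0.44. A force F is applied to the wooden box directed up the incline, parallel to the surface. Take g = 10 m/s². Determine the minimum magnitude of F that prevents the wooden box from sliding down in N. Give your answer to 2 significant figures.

The normal force is N = mg cos 32.01° = 148.400 N. With F at its minimum the wooden box is on the verge of sliding down, so static friction is at its maximum μ_s N = 0.44 × 148.400 = 65.296 N and acts up the slope.
Equilibrium along the incline: F + μ_s N = mg sin 32.01°, so F = 92.750 − 65.296 = 27.454 N.

27 N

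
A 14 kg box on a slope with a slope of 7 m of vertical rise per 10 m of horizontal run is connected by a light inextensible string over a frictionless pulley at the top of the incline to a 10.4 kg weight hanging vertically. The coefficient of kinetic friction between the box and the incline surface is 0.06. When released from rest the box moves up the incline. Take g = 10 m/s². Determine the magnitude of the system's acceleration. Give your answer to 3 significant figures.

0.690 m/s²

For the box on the incline: the weight component along the slope is m₁g sin 34.99° = 14 × 10 × 0.5735 = 80.290 N and the normal force is N = m₁g cos 34.99° = 114.692 N.
Kinetic friction opposes the box's motion up the incline: f = μN = 0.06 × 114.692 = 6.882 N acting down the slope.
Newton's second law for the box (up-slope positive): T − 80.290 − 6.882 = 14 a. For the hanging weight (downward positive): 10.4 × 10 − T = 10.4 a.
Adding the two equations eliminates T: 16.828 = 24.4 a, so a = 0.6897 m/s².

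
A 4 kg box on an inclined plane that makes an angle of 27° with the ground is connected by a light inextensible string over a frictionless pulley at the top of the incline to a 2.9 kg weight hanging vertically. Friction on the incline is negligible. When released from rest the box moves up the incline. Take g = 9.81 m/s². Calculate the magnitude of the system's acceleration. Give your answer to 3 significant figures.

1.54 m/s²

For the box on the incline: the weight component along the slope is m₁g sin 27° = 4 × 9.81 × 0.4540 = 17.815 N and the normal force is N = m₁g cos 27° = 34.963 N.
Newton's second law for the box (up-slope positive): T − 17.815 = 4 a. For the hanging weight (downward positive): 2.9 × 9.81 − T = 2.9 a.
Adding the two equations eliminates T: 10.634 = 6.9 a, so a = 1.5412 m/s².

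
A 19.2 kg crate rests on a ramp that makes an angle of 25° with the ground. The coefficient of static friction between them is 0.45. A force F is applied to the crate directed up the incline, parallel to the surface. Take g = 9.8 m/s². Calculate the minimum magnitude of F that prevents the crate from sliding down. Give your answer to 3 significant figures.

2.78 N

The normal force is N = mg cos 25° = 170.531 N. With F at its minimum the crate is on the verge of sliding down, so static friction is at its maximum μ_s N = 0.45 × 170.531 = 76.739 N and acts up the slope.
Equilibrium along the incline: F + μ_s N = mg sin 25°, so F = 79.520 − 76.739 = 2.781 N.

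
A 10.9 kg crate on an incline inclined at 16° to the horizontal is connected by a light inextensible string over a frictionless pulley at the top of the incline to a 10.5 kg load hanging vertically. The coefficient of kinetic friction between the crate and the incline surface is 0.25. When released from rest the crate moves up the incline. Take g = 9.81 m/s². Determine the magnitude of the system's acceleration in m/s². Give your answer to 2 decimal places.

For the crate on the incline: the weight component along the slope is m₁g sin 16° = 10.9 × 9.81 × 0.2756 = 29.470 N and the normal force is N = m₁g cos 16° = 102.787 N.
Kinetic friction opposes the crate's motion up the incline: f = μN = 0.25 × 102.787 = 25.697 N acting down the slope.
Newton's second law for the crate (up-slope positive): T − 29.470 − 25.697 = 10.9 a. For the hanging load (downward positive): 10.5 × 9.81 − T = 10.5 a.
Adding the two equations eliminates T: 47.838 = 21.4 a, so a = 2.2354 m/s².

2.24 m/s²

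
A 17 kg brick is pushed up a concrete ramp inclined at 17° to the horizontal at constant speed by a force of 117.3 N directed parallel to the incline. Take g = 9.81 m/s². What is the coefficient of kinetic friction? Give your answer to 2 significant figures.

0.43

At constant speed ΣF = 0 along the incline. The applied 117.3 N acts up the slope; the weight component mg sin 17° = 48.759 N and kinetic friction μN both act down the slope.
So 117.3 = 48.759 + μ × 159.483, giving μ = (117.3 − 48.759) / 159.483 = 0.4298.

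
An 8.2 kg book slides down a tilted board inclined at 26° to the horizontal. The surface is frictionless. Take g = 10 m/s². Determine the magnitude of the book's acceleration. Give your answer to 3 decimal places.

4.384 m/s²

Resolving the weight along the incline: the component pulling the book down the slope is mg sin 26° = 8.2 × 10 × 0.4384 = 35.949 N, and the normal force is N = mg cos 26° = 8.2 × 10 × 0.8988 = 73.702 N.
With no friction the net force along the incline is 35.949 N, so a = g sin 26° = 35.949 / 8.2 = 4.3840 m/s².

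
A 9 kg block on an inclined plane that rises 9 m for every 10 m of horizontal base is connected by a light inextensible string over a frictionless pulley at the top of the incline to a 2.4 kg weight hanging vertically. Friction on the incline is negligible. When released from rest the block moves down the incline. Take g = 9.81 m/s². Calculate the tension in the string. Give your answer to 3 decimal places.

For the block on the incline: the weight component along the slope is m₁g sin 41.99° = 9 × 9.81 × 0.6690 = 59.066 N and the normal force is N = m₁g cos 41.99° = 65.625 N.
Newton's second law for the block (down-slope positive): 59.066 − T = 9 a. For the hanging weight (upward positive): T − 2.4 × 9.81 = 2.4 a.
Adding the two equations eliminates T: 35.522 = 11.4 a, so a = 3.1160 m/s².
Then from the hanging weight's equation, T = 2.4 × (9.81 + 3.1160) = 31.022 N.

31.022 N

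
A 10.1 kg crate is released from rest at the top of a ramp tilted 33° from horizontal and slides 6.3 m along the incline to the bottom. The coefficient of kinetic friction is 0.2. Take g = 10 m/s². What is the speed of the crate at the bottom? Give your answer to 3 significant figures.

6.89 m/s

The weight component along the incline is mg sin 33° = 55.009 N and the normal force is N = mg cos 33° = 84.706 N.
Friction up the slope is f = μN = 0.2 × 84.706 = 16.941 N, so the net downslope force is 55.009 − 16.941 = 38.068 N and a = 38.068 / 10.1 = 3.7691 m/s².
Starting from rest over a distance of 6.3 m, v² = 2aL = 2 × 3.7691 × 6.3 = 47.4907, so v = 6.8913 m/s.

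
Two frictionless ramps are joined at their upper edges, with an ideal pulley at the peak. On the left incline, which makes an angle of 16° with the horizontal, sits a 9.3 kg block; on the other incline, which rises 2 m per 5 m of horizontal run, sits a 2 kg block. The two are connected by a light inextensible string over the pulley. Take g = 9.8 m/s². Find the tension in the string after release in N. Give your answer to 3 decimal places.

10.437 N

Resolve each weight along its own incline: the 9.3 kg mass has component 9.3 × 9.8 × sin 16° = 25.122 N down its slope, and the 2 kg mass has 2 × 9.8 × sin 21.80° = 7.279 N down its slope.
The 9.3 kg side's 25.122 N exceeds the other side's 7.279 N, so that mass slides down and the 2 kg mass slides up. Taking that direction as positive, Newton's second law for the whole system gives 25.122 − 7.279 = (9.3 + 2) a, so a = 17.843 / 11.3 = 1.5790 m/s².
For the 2 kg mass (up-slope positive): T − 7.279 = 2 × 1.5790, so T = 10.437 N.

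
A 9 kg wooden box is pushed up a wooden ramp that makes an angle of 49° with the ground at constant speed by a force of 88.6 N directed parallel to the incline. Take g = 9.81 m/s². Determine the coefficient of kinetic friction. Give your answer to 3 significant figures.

0.379

At constant speed ΣF = 0 along the incline. The applied 88.6 N acts up the slope; the weight component mg sin 49° = 66.633 N and kinetic friction μN both act down the slope.
So 88.6 = 66.633 + μ × 57.923, giving μ = (88.6 − 66.633) / 57.923 = 0.3792.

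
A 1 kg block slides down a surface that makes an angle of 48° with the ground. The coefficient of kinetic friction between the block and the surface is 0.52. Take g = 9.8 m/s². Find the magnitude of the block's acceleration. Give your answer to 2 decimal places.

3.87 m/s²

Resolving the weight along the incline: the component pulling the block down the slope is mg sin 48° = 1 × 9.8 × 0.7431 = 7.282 N, and the normal force is N = mg cos 48° = 1 × 9.8 × 0.6691 = 6.557 N.
Kinetic friction acts up the slope with magnitude f = μN = 0.52 × 6.557 = 3.410 N.
Net force along the incline is 7.282 − 3.410 = 3.872 N, so a = 3.872 / 1 = 3.8720 m/s².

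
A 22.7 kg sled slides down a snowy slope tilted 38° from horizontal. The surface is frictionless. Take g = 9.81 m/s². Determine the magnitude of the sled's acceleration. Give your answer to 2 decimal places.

Resolving the weight along the incline: the component pulling the sled down the slope is mg sin 38° = 22.7 × 9.81 × 0.6157 = 137.108 N, and the normal force is N = mg cos 38° = 22.7 × 9.81 × 0.7880 = 175.477 N.
With no friction the net force along the incline is 137.108 N, so a = g sin 38° = 137.108 / 22.7 = 6.0400 m/s².

6.04 m/s²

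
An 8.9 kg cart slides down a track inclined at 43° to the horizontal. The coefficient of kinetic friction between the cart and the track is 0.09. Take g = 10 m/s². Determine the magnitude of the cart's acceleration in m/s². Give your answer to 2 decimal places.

Resolving the weight along the incline: the component pulling the cart down the slope is mg sin 43° = 8.9 × 10 × 0.6820 = 60.698 N, and the normal force is N = mg cos 43° = 8.9 × 10 × 0.7314 = 65.095 N.
Kinetic friction acts up the slope with magnitude f = μN = 0.09 × 65.095 = 5.859 N.
Net force along the incline is 60.698 − 5.859 = 54.839 N, so a = 54.839 / 8.9 = 6.1617 m/s².

6.16 m/s²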